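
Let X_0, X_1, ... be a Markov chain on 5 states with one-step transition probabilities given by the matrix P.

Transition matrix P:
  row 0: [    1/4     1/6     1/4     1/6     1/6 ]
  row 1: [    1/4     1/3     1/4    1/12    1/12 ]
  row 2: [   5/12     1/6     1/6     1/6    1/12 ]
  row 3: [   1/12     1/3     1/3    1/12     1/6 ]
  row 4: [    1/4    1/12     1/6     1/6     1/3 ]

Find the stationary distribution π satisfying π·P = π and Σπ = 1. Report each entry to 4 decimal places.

Balance equations π_j = Σ_i π_i·P[i][j]:
  π_0 = 1/4·π_0 + 1/4·π_1 + 5/12·π_2 + 1/12·π_3 + 1/4·π_4
  π_1 = 1/6·π_0 + 1/3·π_1 + 1/6·π_2 + 1/3·π_3 + 1/12·π_4
  π_2 = 1/4·π_0 + 1/4·π_1 + 1/6·π_2 + 1/3·π_3 + 1/6·π_4
  π_3 = 1/6·π_0 + 1/12·π_1 + 1/6·π_2 + 1/12·π_3 + 1/6·π_4
  normalize: π_0 + π_1 + π_2 + π_3 + π_4 = 1
Solving the linear system gives exactly π = [1491/5620, 1191/5620, 1289/5620, 773/5620, 219/1405].

π = [0.2653, 0.2119, 0.2294, 0.1375, 0.1559]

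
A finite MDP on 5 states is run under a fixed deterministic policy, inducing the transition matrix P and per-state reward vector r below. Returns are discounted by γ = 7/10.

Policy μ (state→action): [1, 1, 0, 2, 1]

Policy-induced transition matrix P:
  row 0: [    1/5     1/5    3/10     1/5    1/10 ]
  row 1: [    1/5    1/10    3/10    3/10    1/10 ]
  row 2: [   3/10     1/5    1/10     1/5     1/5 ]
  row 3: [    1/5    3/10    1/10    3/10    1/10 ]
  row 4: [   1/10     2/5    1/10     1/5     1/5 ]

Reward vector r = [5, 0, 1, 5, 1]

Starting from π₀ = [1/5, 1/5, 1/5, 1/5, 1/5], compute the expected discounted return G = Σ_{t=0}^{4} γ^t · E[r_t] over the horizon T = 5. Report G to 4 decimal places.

G = 6.9350

t=0: π = [0.2000, 0.2000, 0.2000, 0.2000, 0.2000], E[r] = 2.4000, γ^t·E[r] = 2.400000, running G = 2.400000
t=1: π = [0.2000, 0.2400, 0.1800, 0.2400, 0.1400], E[r] = 2.5200, γ^t·E[r] = 1.764000, running G = 4.164000
t=2: π = [0.2040, 0.2280, 0.1880, 0.2480, 0.1320], E[r] = 2.5800, γ^t·E[r] = 1.264200, running G = 5.428200
t=3: π = [0.2056, 0.2284, 0.1864, 0.2476, 0.1320], E[r] = 2.5844, γ^t·E[r] = 0.886449, running G = 6.314649
t=4: π = [0.2054, 0.2283, 0.1868, 0.2476, 0.1318], E[r] = 2.5838, γ^t·E[r] = 0.620380, running G = 6.935029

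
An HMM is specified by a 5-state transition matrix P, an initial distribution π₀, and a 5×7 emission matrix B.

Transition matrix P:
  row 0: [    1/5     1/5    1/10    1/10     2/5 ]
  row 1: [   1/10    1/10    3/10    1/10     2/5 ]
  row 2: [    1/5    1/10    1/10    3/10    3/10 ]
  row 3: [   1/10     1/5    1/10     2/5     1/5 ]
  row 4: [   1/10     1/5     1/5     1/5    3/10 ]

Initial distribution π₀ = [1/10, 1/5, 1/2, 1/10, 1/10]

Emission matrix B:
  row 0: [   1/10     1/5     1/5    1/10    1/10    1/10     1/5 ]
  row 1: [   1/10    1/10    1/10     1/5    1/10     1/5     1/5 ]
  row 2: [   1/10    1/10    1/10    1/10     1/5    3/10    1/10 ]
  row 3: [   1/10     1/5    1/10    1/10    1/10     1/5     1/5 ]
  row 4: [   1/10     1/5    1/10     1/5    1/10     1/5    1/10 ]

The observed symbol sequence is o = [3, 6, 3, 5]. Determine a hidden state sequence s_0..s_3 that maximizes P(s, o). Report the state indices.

path = [2, 3, 1, 2]

t=0: δ = [1.000e-02, 4.000e-02, 5.000e-02, 1.000e-02, 2.000e-02]  (obs o_0=3)
t=1: δ = [2.000e-03, 1.000e-03, 1.200e-03, 3.000e-03, 1.600e-03]  ψ = [2, 2, 1, 2, 1]  (obs o_1=6)
t=2: δ = [4.000e-05, 1.200e-04, 3.200e-05, 1.200e-04, 1.600e-04]  ψ = [0, 3, 4, 3, 0]  (obs o_2=3)
t=3: δ = [1.600e-06, 6.400e-06, 1.080e-05, 9.600e-06, 9.600e-06]  ψ = [4, 4, 1, 3, 1]  (obs o_3=5)
backtrack: best end state = 2; path = [2, 3, 1, 2]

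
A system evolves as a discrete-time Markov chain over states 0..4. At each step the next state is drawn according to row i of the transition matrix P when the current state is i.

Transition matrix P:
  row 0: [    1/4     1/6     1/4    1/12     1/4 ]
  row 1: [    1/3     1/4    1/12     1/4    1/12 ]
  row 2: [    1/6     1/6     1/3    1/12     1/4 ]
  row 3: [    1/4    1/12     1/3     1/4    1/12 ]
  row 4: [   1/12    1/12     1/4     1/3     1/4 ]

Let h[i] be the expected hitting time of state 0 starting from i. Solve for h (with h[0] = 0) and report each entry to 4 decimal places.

h = [0.0000, 4.1280, 5.2455, 4.7513, 5.6522]

First-step conditioning: h[0] = 0; for i ≠ 0, h[i] = 1 + Σ_k P[i][k]·h[k].
  h[1] = 1 + 1/4·h[1] + 1/12·h[2] + 1/4·h[3] + 1/12·h[4]
  h[2] = 1 + 1/6·h[1] + 1/3·h[2] + 1/12·h[3] + 1/4·h[4]
  h[3] = 1 + 1/12·h[1] + 1/3·h[2] + 1/4·h[3] + 1/12·h[4]
  h[4] = 1 + 1/12·h[1] + 1/4·h[2] + 1/3·h[3] + 1/4·h[4]
Solving the 4×4 linear system over states ≠ 0 gives exactly h = [0, 13032/3157, 16560/3157, 15000/3157, 17844/3157] (h[0] = 0 is the target).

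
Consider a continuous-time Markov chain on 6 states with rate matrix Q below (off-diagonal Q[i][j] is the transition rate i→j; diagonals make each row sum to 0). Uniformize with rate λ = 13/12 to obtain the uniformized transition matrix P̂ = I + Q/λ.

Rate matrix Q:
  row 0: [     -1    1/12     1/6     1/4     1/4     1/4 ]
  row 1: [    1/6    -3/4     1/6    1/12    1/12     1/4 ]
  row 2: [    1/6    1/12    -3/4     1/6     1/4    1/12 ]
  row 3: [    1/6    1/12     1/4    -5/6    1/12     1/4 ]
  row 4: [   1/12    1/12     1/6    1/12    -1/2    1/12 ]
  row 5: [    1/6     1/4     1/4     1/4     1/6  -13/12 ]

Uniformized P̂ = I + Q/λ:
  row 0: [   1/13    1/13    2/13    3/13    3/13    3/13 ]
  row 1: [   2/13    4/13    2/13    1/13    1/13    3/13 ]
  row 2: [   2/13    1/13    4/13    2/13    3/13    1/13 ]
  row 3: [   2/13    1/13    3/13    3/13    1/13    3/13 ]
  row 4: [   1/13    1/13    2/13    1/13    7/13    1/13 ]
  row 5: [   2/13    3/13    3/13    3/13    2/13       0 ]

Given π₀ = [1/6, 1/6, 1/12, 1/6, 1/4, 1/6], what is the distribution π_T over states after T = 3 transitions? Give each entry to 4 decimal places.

t=0: π = [0.1667, 0.1667, 0.0833, 0.1667, 0.2500, 0.1667]
t=1: π = [0.1218, 0.1410, 0.1923, 0.1603, 0.2436, 0.1410]
t=2: π = [0.1257, 0.1312, 0.2066, 0.1568, 0.2485, 0.1312]
t=3: π = [0.1251, 0.1274, 0.2078, 0.1565, 0.2528, 0.1305]

π = [0.1251, 0.1274, 0.2078, 0.1565, 0.2528, 0.1305]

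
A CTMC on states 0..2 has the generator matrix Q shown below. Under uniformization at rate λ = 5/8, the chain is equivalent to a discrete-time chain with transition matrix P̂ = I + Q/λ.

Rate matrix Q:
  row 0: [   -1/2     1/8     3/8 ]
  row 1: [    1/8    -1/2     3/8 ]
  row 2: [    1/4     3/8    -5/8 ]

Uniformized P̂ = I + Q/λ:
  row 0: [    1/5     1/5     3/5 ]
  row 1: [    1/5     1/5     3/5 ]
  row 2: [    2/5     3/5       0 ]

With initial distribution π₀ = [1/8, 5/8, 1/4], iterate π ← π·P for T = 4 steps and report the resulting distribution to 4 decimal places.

π = [0.2804, 0.3608, 0.3588]

t=0: π = [0.1250, 0.6250, 0.2500]
t=1: π = [0.2500, 0.3000, 0.4500]
t=2: π = [0.2900, 0.3800, 0.3300]
t=3: π = [0.2660, 0.3320, 0.4020]
t=4: π = [0.2804, 0.3608, 0.3588]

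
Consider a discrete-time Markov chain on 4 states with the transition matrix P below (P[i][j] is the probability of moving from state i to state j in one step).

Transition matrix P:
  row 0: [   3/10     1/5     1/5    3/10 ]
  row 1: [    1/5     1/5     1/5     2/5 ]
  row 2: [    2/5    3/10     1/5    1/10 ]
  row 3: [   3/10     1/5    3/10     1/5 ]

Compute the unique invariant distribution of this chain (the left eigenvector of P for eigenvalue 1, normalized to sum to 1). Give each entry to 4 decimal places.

Balance equations π_j = Σ_i π_i·P[i][j]:
  π_0 = 3/10·π_0 + 1/5·π_1 + 2/5·π_2 + 3/10·π_3
  π_1 = 1/5·π_0 + 1/5·π_1 + 3/10·π_2 + 1/5·π_3
  π_2 = 1/5·π_0 + 1/5·π_1 + 1/5·π_2 + 3/10·π_3
  normalize: π_0 + π_1 + π_2 + π_3 = 1
Solving the linear system gives exactly π = [112/373, 83/373, 84/373, 94/373].

π = [0.3003, 0.2225, 0.2252, 0.2520]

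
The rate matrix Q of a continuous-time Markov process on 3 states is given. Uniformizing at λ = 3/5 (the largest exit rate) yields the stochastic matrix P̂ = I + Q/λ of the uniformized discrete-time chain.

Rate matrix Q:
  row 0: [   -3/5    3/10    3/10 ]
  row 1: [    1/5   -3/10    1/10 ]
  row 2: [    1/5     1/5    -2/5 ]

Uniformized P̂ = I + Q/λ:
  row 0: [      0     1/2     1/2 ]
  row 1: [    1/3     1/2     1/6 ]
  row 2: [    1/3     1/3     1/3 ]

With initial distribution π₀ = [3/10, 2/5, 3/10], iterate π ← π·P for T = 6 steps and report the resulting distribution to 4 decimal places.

t=0: π = [0.3000, 0.4000, 0.3000]
t=1: π = [0.2333, 0.4500, 0.3167]
t=2: π = [0.2556, 0.4472, 0.2972]
t=3: π = [0.2481, 0.4505, 0.3014]
t=4: π = [0.2506, 0.4498, 0.2996]
t=5: π = [0.2498, 0.4501, 0.3001]
t=6: π = [0.2501, 0.4500, 0.3000]

π = [0.2501, 0.4500, 0.3000]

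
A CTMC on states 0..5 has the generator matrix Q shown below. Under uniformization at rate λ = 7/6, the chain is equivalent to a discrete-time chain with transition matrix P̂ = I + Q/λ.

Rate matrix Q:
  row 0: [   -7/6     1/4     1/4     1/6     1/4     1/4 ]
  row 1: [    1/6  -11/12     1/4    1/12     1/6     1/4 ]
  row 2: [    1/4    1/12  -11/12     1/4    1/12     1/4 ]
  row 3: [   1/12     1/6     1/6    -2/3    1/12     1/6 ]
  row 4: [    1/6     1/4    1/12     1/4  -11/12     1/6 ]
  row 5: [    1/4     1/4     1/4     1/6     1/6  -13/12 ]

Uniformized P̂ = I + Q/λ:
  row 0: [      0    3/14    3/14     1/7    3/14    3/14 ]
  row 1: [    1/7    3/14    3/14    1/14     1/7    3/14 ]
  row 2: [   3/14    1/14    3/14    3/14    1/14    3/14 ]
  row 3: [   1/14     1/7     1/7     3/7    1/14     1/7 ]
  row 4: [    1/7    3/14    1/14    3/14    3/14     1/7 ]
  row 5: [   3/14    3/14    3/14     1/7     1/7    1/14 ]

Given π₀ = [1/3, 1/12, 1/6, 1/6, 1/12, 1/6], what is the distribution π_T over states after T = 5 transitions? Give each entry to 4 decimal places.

t=0: π = [0.3333, 0.0833, 0.1667, 0.1667, 0.0833, 0.1667]
t=1: π = [0.1071, 0.1786, 0.1905, 0.2024, 0.1488, 0.1726]
t=2: π = [0.1390, 0.1726, 0.1786, 0.2122, 0.1331, 0.1645]
t=3: π = [0.1323, 0.1736, 0.1801, 0.2134, 0.1344, 0.1661]
t=4: π = [0.1334, 0.1733, 0.1798, 0.2139, 0.1338, 0.1657]
t=5: π = [0.1332, 0.1733, 0.1799, 0.2140, 0.1338, 0.1658]

π = [0.1332, 0.1733, 0.1799, 0.2140, 0.1338, 0.1658]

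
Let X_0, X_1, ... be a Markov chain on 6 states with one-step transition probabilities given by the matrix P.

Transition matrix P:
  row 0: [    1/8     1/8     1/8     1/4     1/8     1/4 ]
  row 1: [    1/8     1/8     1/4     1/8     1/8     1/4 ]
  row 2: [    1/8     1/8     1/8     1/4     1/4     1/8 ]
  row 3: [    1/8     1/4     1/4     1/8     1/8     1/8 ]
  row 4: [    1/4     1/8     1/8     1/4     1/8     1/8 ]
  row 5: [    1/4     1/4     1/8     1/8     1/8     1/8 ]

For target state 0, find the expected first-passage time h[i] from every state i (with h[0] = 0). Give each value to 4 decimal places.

h = [0.0000, 6.0847, 6.0952, 6.1693, 5.4180, 5.4074]

First-step conditioning: h[0] = 0; for i ≠ 0, h[i] = 1 + Σ_k P[i][k]·h[k].
  h[1] = 1 + 1/8·h[1] + 1/4·h[2] + 1/8·h[3] + 1/8·h[4] + 1/4·h[5]
  h[2] = 1 + 1/8·h[1] + 1/8·h[2] + 1/4·h[3] + 1/4·h[4] + 1/8·h[5]
  h[3] = 1 + 1/4·h[1] + 1/4·h[2] + 1/8·h[3] + 1/8·h[4] + 1/8·h[5]
  h[4] = 1 + 1/8·h[1] + 1/8·h[2] + 1/4·h[3] + 1/8·h[4] + 1/8·h[5]
  h[5] = 1 + 1/4·h[1] + 1/8·h[2] + 1/8·h[3] + 1/8·h[4] + 1/8·h[5]
Solving the 5×5 linear system over states ≠ 0 gives exactly h = [0, 1150/189, 128/21, 1166/189, 1024/189, 146/27] (h[0] = 0 is the target).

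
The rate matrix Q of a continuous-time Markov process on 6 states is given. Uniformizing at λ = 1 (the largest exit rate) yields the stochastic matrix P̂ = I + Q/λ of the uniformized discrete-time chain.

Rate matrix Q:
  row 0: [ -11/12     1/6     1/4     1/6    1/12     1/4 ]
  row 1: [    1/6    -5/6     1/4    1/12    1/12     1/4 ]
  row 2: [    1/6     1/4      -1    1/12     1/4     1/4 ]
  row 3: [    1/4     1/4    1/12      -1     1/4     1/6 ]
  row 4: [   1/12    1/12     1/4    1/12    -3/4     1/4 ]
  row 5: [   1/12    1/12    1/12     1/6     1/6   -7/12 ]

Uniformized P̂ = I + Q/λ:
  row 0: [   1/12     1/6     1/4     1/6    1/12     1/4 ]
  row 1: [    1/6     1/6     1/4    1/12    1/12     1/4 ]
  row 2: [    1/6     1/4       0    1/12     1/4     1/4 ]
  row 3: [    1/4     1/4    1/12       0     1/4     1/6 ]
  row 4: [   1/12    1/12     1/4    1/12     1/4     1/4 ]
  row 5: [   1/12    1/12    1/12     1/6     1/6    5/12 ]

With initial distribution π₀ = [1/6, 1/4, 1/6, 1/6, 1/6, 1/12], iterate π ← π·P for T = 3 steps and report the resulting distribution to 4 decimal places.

π = [0.1268, 0.1500, 0.1466, 0.1085, 0.1797, 0.2883]

t=0: π = [0.1667, 0.2500, 0.1667, 0.1667, 0.1667, 0.0833]
t=1: π = [0.1458, 0.1736, 0.1667, 0.0903, 0.1736, 0.2500]
t=2: π = [0.1267, 0.1528, 0.1516, 0.1088, 0.1759, 0.2841]
t=3: π = [0.1268, 0.1500, 0.1466, 0.1085, 0.1797, 0.2883]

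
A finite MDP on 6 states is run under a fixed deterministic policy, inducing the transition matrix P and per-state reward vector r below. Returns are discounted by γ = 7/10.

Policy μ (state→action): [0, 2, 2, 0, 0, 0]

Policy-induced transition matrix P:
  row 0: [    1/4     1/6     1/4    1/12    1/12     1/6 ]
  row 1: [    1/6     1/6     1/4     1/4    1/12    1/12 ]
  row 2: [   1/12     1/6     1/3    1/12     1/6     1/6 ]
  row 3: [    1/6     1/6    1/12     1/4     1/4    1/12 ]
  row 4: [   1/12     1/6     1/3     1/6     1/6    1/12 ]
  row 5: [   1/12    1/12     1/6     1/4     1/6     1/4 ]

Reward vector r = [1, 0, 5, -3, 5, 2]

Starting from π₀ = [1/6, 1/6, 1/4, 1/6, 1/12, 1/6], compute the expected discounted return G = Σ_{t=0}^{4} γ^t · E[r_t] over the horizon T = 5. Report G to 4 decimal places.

G = 4.9834

t=0: π = [0.1667, 0.1667, 0.2500, 0.1667, 0.0833, 0.1667], E[r] = 1.6667, γ^t·E[r] = 1.666667, running G = 1.666667
t=1: π = [0.1389, 0.1528, 0.2361, 0.1736, 0.1528, 0.1458], E[r] = 1.8542, γ^t·E[r] = 1.297917, running G = 2.964583
t=2: π = [0.1337, 0.1545, 0.2413, 0.1748, 0.1568, 0.1389], E[r] = 1.8779, γ^t·E[r] = 0.920168, running G = 3.884751
t=3: π = [0.1331, 0.1551, 0.2425, 0.1744, 0.1572, 0.1377], E[r] = 1.8837, γ^t·E[r] = 0.646102, running G = 4.530854
t=4: π = [0.1330, 0.1552, 0.2428, 0.1743, 0.1572, 0.1376], E[r] = 1.8849, γ^t·E[r] = 0.452576, running G = 4.983429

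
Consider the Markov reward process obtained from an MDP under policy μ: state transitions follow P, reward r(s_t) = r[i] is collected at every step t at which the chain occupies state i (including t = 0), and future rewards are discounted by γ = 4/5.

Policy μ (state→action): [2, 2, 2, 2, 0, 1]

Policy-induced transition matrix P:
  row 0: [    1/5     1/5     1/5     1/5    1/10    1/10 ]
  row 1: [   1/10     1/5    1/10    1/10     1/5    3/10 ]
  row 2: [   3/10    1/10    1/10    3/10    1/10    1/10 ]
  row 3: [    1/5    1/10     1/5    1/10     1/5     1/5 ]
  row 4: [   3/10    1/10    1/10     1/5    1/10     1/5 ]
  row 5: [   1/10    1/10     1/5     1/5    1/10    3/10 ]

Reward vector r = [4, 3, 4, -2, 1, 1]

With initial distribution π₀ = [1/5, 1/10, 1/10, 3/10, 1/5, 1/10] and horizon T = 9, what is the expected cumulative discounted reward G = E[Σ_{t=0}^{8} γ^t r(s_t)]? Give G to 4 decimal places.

t=0: π = [0.2000, 0.1000, 0.1000, 0.3000, 0.2000, 0.1000], E[r] = 1.2000, γ^t·E[r] = 1.200000, running G = 1.200000
t=1: π = [0.2100, 0.1300, 0.1600, 0.1700, 0.1400, 0.1900], E[r] = 1.8600, γ^t·E[r] = 1.488000, running G = 2.688000
t=2: π = [0.1980, 0.1340, 0.1570, 0.1860, 0.1300, 0.1950], E[r] = 1.7750, γ^t·E[r] = 1.136000, running G = 3.824000
t=3: π = [0.1958, 0.1332, 0.1579, 0.1837, 0.1320, 0.1974], E[r] = 1.7764, γ^t·E[r] = 0.909517, running G = 4.733517
t=4: π = [0.1959, 0.1329, 0.1577, 0.1841, 0.1317, 0.1977], E[r] = 1.7744, γ^t·E[r] = 0.726778, running G = 5.460295
t=5: π = [0.1959, 0.1329, 0.1578, 0.1841, 0.1317, 0.1977], E[r] = 1.7745, γ^t·E[r] = 0.581472, running G = 6.041767
t=6: π = [0.1959, 0.1329, 0.1578, 0.1841, 0.1317, 0.1977], E[r] = 1.7745, γ^t·E[r] = 0.465166, running G = 6.506933
t=7: π = [0.1959, 0.1329, 0.1578, 0.1841, 0.1317, 0.1977], E[r] = 1.7745, γ^t·E[r] = 0.372135, running G = 6.879068
t=8: π = [0.1959, 0.1329, 0.1578, 0.1841, 0.1317, 0.1977], E[r] = 1.7745, γ^t·E[r] = 0.297708, running G = 7.176776

G = 7.1768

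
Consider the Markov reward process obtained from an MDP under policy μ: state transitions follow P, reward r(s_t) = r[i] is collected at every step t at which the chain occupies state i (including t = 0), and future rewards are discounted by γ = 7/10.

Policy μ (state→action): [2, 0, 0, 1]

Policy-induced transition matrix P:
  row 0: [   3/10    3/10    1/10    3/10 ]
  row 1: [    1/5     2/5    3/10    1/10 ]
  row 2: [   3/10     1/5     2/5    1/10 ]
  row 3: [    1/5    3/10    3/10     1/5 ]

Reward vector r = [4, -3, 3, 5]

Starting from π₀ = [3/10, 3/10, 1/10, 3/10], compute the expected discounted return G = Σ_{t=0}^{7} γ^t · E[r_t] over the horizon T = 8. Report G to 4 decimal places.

G = 5.8273

t=0: π = [0.3000, 0.3000, 0.1000, 0.3000], E[r] = 2.1000, γ^t·E[r] = 2.100000, running G = 2.100000
t=1: π = [0.2400, 0.3200, 0.2500, 0.1900], E[r] = 1.7000, γ^t·E[r] = 1.190000, running G = 3.290000
t=2: π = [0.2490, 0.3070, 0.2770, 0.1670], E[r] = 1.7410, γ^t·E[r] = 0.853090, running G = 4.143090
t=3: π = [0.2526, 0.3030, 0.2779, 0.1665], E[r] = 1.7676, γ^t·E[r] = 0.606287, running G = 4.749377
t=4: π = [0.2531, 0.3025, 0.2773, 0.1672], E[r] = 1.7723, γ^t·E[r] = 0.425536, running G = 5.174913
t=5: π = [0.2530, 0.3025, 0.2771, 0.1673], E[r] = 1.7725, γ^t·E[r] = 0.297911, running G = 5.472824
t=6: π = [0.2530, 0.3025, 0.2771, 0.1673], E[r] = 1.7724, γ^t·E[r] = 0.208527, running G = 5.681351
t=7: π = [0.2530, 0.3025, 0.2771, 0.1673], E[r] = 1.7724, γ^t·E[r] = 0.145967, running G = 5.827318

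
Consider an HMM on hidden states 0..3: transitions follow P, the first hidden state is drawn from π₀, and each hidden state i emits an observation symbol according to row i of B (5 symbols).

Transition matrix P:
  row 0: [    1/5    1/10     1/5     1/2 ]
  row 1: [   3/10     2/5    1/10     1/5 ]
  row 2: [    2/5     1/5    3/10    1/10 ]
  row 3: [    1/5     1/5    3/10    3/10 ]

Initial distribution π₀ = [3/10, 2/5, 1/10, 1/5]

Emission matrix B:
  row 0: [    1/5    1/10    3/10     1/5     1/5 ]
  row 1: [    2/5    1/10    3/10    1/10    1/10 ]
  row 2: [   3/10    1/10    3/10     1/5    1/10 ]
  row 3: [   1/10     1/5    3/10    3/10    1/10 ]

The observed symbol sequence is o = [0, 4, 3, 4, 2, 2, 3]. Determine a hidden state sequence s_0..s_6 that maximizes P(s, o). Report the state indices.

t=0: δ = [6.000e-02, 1.600e-01, 3.000e-02, 2.000e-02]  (obs o_0=0)
t=1: δ = [9.600e-03, 6.400e-03, 1.600e-03, 3.200e-03]  ψ = [1, 1, 1, 1]  (obs o_1=4)
t=2: δ = [3.840e-04, 2.560e-04, 3.840e-04, 1.440e-03]  ψ = [0, 1, 0, 0]  (obs o_2=3)
t=3: δ = [5.760e-05, 2.880e-05, 4.320e-05, 4.320e-05]  ψ = [3, 3, 3, 3]  (obs o_3=4)
t=4: δ = [5.184e-06, 3.456e-06, 3.888e-06, 8.640e-06]  ψ = [2, 1, 2, 0]  (obs o_4=2)
t=5: δ = [5.184e-07, 5.184e-07, 7.776e-07, 7.776e-07]  ψ = [3, 3, 3, 0]  (obs o_5=2)
t=6: δ = [6.221e-08, 2.074e-08, 4.666e-08, 7.776e-08]  ψ = [2, 1, 2, 0]  (obs o_6=3)
backtrack: best end state = 3; path = [1, 0, 3, 0, 3, 0, 3]

path = [1, 0, 3, 0, 3, 0, 3]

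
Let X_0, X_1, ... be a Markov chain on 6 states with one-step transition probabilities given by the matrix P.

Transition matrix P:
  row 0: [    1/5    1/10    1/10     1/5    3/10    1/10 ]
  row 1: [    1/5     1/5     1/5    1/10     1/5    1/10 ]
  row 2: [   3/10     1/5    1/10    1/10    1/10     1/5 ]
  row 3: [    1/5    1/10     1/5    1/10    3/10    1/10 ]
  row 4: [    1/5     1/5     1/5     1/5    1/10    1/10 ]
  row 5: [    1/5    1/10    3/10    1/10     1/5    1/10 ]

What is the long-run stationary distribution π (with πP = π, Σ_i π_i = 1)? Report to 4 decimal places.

π = [0.2173, 0.1524, 0.1727, 0.1416, 0.1987, 0.1173]

Balance equations π_j = Σ_i π_i·P[i][j]:
  π_0 = 1/5·π_0 + 1/5·π_1 + 3/10·π_2 + 1/5·π_3 + 1/5·π_4 + 1/5·π_5
  π_1 = 1/10·π_0 + 1/5·π_1 + 1/5·π_2 + 1/10·π_3 + 1/5·π_4 + 1/10·π_5
  π_2 = 1/10·π_0 + 1/5·π_1 + 1/10·π_2 + 1/5·π_3 + 1/5·π_4 + 3/10·π_5
  π_3 = 1/5·π_0 + 1/10·π_1 + 1/10·π_2 + 1/10·π_3 + 1/5·π_4 + 1/10·π_5
  π_4 = 3/10·π_0 + 1/5·π_1 + 1/10·π_2 + 3/10·π_3 + 1/10·π_4 + 1/5·π_5
  normalize: π_0 + π_1 + π_2 + π_3 + π_4 + π_5 = 1
Solving the linear system gives exactly π = [239/1100, 1661/10900, 19/110, 8489/59950, 23829/119900, 129/1100].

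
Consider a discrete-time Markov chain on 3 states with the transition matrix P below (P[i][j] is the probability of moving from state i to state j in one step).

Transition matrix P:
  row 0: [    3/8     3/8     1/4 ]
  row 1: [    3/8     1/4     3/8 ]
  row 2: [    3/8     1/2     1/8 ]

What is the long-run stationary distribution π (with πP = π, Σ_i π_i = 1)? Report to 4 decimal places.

Balance equations π_j = Σ_i π_i·P[i][j]:
  π_0 = 3/8·π_0 + 3/8·π_1 + 3/8·π_2
  π_1 = 3/8·π_0 + 1/4·π_1 + 1/2·π_2
  normalize: π_0 + π_1 + π_2 = 1
Solving the linear system gives exactly π = [3/8, 29/80, 21/80].

π = [0.3750, 0.3625, 0.2625]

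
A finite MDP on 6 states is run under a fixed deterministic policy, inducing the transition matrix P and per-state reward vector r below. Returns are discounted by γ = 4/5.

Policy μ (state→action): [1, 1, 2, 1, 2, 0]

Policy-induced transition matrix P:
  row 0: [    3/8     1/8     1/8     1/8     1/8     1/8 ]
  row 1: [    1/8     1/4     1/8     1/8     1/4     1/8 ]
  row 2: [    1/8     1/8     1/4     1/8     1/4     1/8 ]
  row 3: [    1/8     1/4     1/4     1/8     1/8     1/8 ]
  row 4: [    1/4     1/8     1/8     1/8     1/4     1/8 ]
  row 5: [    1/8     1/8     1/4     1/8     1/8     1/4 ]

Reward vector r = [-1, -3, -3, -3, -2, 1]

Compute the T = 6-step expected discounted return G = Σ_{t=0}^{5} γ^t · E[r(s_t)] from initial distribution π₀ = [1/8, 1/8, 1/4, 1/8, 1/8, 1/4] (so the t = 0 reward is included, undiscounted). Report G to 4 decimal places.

t=0: π = [0.1250, 0.1250, 0.2500, 0.1250, 0.1250, 0.2500], E[r] = -1.6250, γ^t·E[r] = -1.625000, running G = -1.625000
t=1: π = [0.1719, 0.1563, 0.2031, 0.1250, 0.1875, 0.1563], E[r] = -1.8438, γ^t·E[r] = -1.475000, running G = -3.100000
t=2: π = [0.1914, 0.1602, 0.1855, 0.1250, 0.1934, 0.1445], E[r] = -1.8457, γ^t·E[r] = -1.181250, running G = -4.281250
t=3: π = [0.1970, 0.1606, 0.1819, 0.1250, 0.1924, 0.1431], E[r] = -1.8413, γ^t·E[r] = -0.942750, running G = -5.224000
t=4: π = [0.1983, 0.1607, 0.1812, 0.1250, 0.1919, 0.1429], E[r] = -1.8400, γ^t·E[r] = -0.753663, running G = -5.977663
t=5: π = [0.1986, 0.1607, 0.1811, 0.1250, 0.1917, 0.1429], E[r] = -1.8397, γ^t·E[r] = -0.602838, running G = -6.580500

G = -6.5805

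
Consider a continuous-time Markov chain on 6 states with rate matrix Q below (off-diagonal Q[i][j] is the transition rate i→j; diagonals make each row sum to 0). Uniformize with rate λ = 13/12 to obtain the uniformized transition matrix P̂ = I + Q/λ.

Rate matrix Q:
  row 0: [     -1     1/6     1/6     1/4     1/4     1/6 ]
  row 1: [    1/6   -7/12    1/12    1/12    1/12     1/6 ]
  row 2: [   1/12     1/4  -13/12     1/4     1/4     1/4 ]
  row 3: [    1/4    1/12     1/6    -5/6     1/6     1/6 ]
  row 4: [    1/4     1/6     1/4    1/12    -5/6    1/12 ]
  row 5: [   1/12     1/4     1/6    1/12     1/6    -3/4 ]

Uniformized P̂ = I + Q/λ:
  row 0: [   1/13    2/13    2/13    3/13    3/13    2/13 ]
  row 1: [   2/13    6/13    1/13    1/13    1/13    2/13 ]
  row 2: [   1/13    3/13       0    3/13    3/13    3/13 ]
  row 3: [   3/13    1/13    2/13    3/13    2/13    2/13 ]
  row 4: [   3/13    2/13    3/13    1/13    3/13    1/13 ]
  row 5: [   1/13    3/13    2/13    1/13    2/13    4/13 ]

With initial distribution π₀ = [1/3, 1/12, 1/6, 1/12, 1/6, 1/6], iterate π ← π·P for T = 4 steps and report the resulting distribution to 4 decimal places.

t=0: π = [0.3333, 0.0833, 0.1667, 0.0833, 0.1667, 0.1667]
t=1: π = [0.1218, 0.1987, 0.1346, 0.1667, 0.1987, 0.1795]
t=2: π = [0.1484, 0.2263, 0.1331, 0.1420, 0.1736, 0.1765]
t=3: π = [0.1429, 0.2364, 0.1293, 0.1421, 0.1714, 0.1779]
t=4: π = [0.1433, 0.2393, 0.1290, 0.1407, 0.1698, 0.1780]

π = [0.1433, 0.2393, 0.1290, 0.1407, 0.1698, 0.1780]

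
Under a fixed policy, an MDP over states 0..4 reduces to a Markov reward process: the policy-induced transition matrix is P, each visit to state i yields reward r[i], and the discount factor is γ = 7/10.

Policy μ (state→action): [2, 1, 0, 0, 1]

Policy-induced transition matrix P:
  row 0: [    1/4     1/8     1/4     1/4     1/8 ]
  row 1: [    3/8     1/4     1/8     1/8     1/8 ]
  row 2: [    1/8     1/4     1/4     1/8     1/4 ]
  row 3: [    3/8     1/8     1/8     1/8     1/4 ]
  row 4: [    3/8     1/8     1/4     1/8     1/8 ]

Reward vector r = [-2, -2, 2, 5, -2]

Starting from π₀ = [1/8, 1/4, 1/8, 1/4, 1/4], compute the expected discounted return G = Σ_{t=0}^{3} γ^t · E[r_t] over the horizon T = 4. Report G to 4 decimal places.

t=0: π = [0.1250, 0.2500, 0.1250, 0.2500, 0.2500], E[r] = 0.2500, γ^t·E[r] = 0.250000, running G = 0.250000
t=1: π = [0.3281, 0.1719, 0.1875, 0.1406, 0.1719], E[r] = -0.2656, γ^t·E[r] = -0.185938, running G = 0.064063
t=2: π = [0.2871, 0.1699, 0.2109, 0.1660, 0.1660], E[r] = 0.0059, γ^t·E[r] = 0.002871, running G = 0.066934
t=3: π = [0.2864, 0.1726, 0.2080, 0.1609, 0.1721], E[r] = -0.0417, γ^t·E[r] = -0.014320, running G = 0.052614

G = 0.0526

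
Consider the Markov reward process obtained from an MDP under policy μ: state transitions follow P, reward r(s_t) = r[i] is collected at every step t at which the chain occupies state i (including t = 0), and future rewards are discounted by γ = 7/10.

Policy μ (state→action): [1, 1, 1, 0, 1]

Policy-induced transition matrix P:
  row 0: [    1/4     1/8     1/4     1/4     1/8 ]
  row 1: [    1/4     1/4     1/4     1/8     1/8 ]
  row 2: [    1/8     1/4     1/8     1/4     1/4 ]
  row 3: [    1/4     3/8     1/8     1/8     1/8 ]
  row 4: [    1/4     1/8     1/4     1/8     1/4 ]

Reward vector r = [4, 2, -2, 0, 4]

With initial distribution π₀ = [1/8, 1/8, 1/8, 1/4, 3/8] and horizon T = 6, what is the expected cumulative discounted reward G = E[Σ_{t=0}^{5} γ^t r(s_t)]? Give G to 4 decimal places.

t=0: π = [0.1250, 0.1250, 0.1250, 0.2500, 0.3750], E[r] = 2.0000, γ^t·E[r] = 2.000000, running G = 2.000000
t=1: π = [0.2344, 0.2188, 0.2031, 0.1563, 0.1875], E[r] = 1.7188, γ^t·E[r] = 1.203125, running G = 3.203125
t=2: π = [0.2246, 0.2168, 0.2051, 0.1797, 0.1738], E[r] = 1.6172, γ^t·E[r] = 0.792422, running G = 3.995547
t=3: π = [0.2244, 0.2227, 0.2019, 0.1787, 0.1724], E[r] = 1.6284, γ^t·E[r] = 0.558547, running G = 4.554094
t=4: π = [0.2248, 0.2227, 0.2024, 0.1783, 0.1718], E[r] = 1.6268, γ^t·E[r] = 0.390602, running G = 4.944696
t=5: π = [0.2247, 0.2227, 0.2024, 0.1784, 0.1718], E[r] = 1.6265, γ^t·E[r] = 0.273366, running G = 5.218063

G = 5.2181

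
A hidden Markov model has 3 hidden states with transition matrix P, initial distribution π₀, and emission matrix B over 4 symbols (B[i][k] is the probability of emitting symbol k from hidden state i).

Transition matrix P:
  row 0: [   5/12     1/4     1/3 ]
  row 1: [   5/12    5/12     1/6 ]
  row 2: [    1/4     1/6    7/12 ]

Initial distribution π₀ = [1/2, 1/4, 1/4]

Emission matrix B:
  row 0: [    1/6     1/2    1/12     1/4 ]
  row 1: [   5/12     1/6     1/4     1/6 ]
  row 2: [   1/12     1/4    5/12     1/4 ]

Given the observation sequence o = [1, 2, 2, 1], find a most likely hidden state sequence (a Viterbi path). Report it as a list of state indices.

path = [0, 2, 2, 2]

t=0: δ = [2.500e-01, 4.167e-02, 6.250e-02]  (obs o_0=1)
t=1: δ = [8.681e-03, 1.562e-02, 3.472e-02]  ψ = [0, 0, 0]  (obs o_1=2)
t=2: δ = [7.234e-04, 1.628e-03, 8.439e-03]  ψ = [2, 1, 2]  (obs o_2=2)
t=3: δ = [1.055e-03, 2.344e-04, 1.231e-03]  ψ = [2, 2, 2]  (obs o_3=1)
backtrack: best end state = 2; path = [0, 2, 2, 2]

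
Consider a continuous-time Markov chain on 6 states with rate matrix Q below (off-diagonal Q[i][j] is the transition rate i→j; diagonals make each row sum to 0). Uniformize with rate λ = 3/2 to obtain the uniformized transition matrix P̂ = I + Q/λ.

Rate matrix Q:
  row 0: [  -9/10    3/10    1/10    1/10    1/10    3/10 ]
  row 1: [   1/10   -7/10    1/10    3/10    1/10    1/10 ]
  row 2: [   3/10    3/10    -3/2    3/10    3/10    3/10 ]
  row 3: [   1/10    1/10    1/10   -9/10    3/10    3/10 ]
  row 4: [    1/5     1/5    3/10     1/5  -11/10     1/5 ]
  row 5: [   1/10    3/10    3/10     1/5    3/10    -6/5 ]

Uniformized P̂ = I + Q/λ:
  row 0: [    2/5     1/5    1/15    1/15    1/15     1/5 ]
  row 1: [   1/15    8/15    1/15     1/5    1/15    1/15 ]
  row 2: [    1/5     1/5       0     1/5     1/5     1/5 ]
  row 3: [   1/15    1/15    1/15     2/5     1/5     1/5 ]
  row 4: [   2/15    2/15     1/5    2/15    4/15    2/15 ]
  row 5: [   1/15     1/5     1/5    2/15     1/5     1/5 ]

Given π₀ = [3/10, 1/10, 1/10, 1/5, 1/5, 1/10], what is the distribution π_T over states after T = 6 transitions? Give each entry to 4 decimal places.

t=0: π = [0.3000, 0.1000, 0.1000, 0.2000, 0.2000, 0.1000]
t=1: π = [0.1933, 0.1933, 0.1000, 0.1800, 0.1600, 0.1733]
t=2: π = [0.1551, 0.2298, 0.1044, 0.1880, 0.1591, 0.1636]
t=3: π = [0.1429, 0.2409, 0.1027, 0.1954, 0.1593, 0.1588]
t=4: π = [0.1386, 0.2436, 0.1022, 0.1988, 0.1594, 0.1573]
t=5: π = [0.1371, 0.2441, 0.1021, 0.2002, 0.1597, 0.1569]
t=6: π = [0.1366, 0.2440, 0.1021, 0.2006, 0.1598, 0.1568]

π = [0.1366, 0.2440, 0.1021, 0.2006, 0.1598, 0.1568]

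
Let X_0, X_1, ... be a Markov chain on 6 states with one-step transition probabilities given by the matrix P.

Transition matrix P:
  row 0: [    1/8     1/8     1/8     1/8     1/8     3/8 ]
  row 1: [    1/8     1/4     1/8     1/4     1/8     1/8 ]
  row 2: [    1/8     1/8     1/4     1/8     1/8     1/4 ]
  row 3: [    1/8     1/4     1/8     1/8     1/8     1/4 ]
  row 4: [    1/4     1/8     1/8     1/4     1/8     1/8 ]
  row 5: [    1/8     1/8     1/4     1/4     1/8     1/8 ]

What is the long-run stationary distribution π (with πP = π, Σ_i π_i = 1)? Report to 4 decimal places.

Balance equations π_j = Σ_i π_i·P[i][j]:
  π_0 = 1/8·π_0 + 1/8·π_1 + 1/8·π_2 + 1/8·π_3 + 1/4·π_4 + 1/8·π_5
  π_1 = 1/8·π_0 + 1/4·π_1 + 1/8·π_2 + 1/4·π_3 + 1/8·π_4 + 1/8·π_5
  π_2 = 1/8·π_0 + 1/8·π_1 + 1/4·π_2 + 1/8·π_3 + 1/8·π_4 + 1/4·π_5
  π_3 = 1/8·π_0 + 1/4·π_1 + 1/8·π_2 + 1/8·π_3 + 1/4·π_4 + 1/4·π_5
  π_4 = 1/8·π_0 + 1/8·π_1 + 1/8·π_2 + 1/8·π_3 + 1/8·π_4 + 1/8·π_5
  normalize: π_0 + π_1 + π_2 + π_3 + π_4 + π_5 = 1
Solving the linear system gives exactly π = [9/64, 5385/31744, 5465/31744, 5951/31744, 1/8, 6511/31744].

π = [0.1406, 0.1696, 0.1722, 0.1875, 0.1250, 0.2051]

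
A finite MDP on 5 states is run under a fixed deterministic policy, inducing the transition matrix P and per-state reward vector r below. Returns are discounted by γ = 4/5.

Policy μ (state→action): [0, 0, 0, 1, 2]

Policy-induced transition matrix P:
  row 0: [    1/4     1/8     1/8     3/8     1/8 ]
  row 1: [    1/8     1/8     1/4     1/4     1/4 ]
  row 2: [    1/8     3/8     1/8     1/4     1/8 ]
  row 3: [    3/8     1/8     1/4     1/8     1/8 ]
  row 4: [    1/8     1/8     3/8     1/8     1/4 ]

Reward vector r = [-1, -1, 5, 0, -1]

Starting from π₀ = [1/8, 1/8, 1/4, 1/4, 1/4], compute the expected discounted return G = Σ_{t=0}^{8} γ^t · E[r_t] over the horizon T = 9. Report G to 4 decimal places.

G = 2.5875

t=0: π = [0.1250, 0.1250, 0.2500, 0.2500, 0.2500], E[r] = 0.7500, γ^t·E[r] = 0.750000, running G = 0.750000
t=1: π = [0.2031, 0.1875, 0.2344, 0.2031, 0.1719], E[r] = 0.6094, γ^t·E[r] = 0.487500, running G = 1.237500
t=2: π = [0.2012, 0.1836, 0.2168, 0.2285, 0.1699], E[r] = 0.5293, γ^t·E[r] = 0.338750, running G = 1.576250
t=3: π = [0.2073, 0.1792, 0.2190, 0.2253, 0.1692], E[r] = 0.5393, γ^t·E[r] = 0.276125, running G = 1.852375
t=4: π = [0.2072, 0.1797, 0.2179, 0.2266, 0.1685], E[r] = 0.5338, γ^t·E[r] = 0.218638, running G = 2.071013
t=5: π = [0.2076, 0.1795, 0.2179, 0.2265, 0.1685], E[r] = 0.5341, γ^t·E[r] = 0.175011, running G = 2.246024
t=6: π = [0.2076, 0.1795, 0.2179, 0.2266, 0.1685], E[r] = 0.5339, γ^t·E[r] = 0.139946, running G = 2.385970
t=7: π = [0.2076, 0.1795, 0.2179, 0.2266, 0.1685], E[r] = 0.5338, γ^t·E[r] = 0.111956, running G = 2.497926
t=8: π = [0.2076, 0.1795, 0.2179, 0.2266, 0.1685], E[r] = 0.5338, γ^t·E[r] = 0.089563, running G = 2.587489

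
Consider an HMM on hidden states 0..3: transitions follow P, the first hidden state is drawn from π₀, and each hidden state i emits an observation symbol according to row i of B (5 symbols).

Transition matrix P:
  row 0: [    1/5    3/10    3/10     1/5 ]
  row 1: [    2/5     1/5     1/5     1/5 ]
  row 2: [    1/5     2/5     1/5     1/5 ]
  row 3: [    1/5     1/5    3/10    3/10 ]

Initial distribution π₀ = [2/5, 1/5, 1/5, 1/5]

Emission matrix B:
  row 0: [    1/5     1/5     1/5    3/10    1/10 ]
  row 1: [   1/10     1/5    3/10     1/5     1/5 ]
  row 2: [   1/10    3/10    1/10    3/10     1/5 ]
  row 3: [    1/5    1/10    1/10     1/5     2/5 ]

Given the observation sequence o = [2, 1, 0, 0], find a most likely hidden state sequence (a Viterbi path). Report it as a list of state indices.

t=0: δ = [8.000e-02, 6.000e-02, 2.000e-02, 2.000e-02]  (obs o_0=2)
t=1: δ = [4.800e-03, 4.800e-03, 7.200e-03, 1.600e-03]  ψ = [1, 0, 0, 0]  (obs o_1=1)
t=2: δ = [3.840e-04, 2.880e-04, 1.440e-04, 2.880e-04]  ψ = [1, 2, 0, 2]  (obs o_2=0)
t=3: δ = [2.304e-05, 1.152e-05, 1.152e-05, 1.728e-05]  ψ = [1, 0, 0, 3]  (obs o_3=0)
backtrack: best end state = 0; path = [0, 2, 1, 0]

path = [0, 2, 1, 0]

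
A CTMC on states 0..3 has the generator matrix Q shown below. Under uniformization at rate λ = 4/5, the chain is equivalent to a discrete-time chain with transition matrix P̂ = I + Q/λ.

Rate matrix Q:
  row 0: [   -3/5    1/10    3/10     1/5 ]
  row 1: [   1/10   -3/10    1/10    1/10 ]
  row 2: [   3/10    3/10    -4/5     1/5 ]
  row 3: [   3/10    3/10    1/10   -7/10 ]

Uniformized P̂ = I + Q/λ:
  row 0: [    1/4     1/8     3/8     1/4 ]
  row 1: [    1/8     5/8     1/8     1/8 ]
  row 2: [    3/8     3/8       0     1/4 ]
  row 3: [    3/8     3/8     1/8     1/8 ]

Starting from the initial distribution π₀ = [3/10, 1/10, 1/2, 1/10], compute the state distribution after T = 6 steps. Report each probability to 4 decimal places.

π = [0.2404, 0.4192, 0.1647, 0.1757]

t=0: π = [0.3000, 0.1000, 0.5000, 0.1000]
t=1: π = [0.3125, 0.3250, 0.1375, 0.2250]
t=2: π = [0.2547, 0.3781, 0.1859, 0.1813]
t=3: π = [0.2486, 0.4059, 0.1654, 0.1801]
t=4: π = [0.2425, 0.4143, 0.1665, 0.1768]
t=5: π = [0.2411, 0.4180, 0.1648, 0.1761]
t=6: π = [0.2404, 0.4192, 0.1647, 0.1757]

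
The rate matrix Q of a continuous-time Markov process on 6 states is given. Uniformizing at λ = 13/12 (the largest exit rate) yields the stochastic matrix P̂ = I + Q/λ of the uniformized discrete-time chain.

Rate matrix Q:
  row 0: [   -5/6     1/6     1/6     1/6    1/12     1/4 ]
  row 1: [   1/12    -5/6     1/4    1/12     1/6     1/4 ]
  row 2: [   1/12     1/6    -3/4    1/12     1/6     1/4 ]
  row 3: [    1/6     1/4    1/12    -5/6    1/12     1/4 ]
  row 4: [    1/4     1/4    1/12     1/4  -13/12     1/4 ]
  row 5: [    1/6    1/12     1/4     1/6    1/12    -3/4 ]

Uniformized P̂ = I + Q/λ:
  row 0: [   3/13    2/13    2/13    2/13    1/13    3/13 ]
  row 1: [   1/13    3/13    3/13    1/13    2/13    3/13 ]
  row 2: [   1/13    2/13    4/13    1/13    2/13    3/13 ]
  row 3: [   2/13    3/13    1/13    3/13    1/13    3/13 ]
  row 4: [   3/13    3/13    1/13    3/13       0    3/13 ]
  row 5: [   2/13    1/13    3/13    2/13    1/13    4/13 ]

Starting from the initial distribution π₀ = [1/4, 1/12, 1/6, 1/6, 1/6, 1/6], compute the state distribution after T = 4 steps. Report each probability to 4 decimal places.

π = [0.1445, 0.1660, 0.1976, 0.1445, 0.0974, 0.2500]

t=0: π = [0.2500, 0.0833, 0.1667, 0.1667, 0.1667, 0.1667]
t=1: π = [0.1667, 0.1731, 0.1731, 0.1603, 0.0833, 0.2436]
t=2: π = [0.1464, 0.1672, 0.1938, 0.1460, 0.0971, 0.2495]
t=3: π = [0.1448, 0.1662, 0.1970, 0.1448, 0.0972, 0.2500]
t=4: π = [0.1445, 0.1660, 0.1976, 0.1445, 0.0974, 0.2500]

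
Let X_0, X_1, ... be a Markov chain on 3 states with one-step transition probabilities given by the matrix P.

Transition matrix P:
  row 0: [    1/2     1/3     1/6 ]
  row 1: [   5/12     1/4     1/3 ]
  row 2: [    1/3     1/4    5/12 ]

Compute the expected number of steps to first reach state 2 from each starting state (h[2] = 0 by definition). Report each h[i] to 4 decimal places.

h = [4.5882, 3.8824, 0.0000]

First-step conditioning: h[2] = 0; for i ≠ 2, h[i] = 1 + Σ_k P[i][k]·h[k].
  h[0] = 1 + 1/2·h[0] + 1/3·h[1]
  h[1] = 1 + 5/12·h[0] + 1/4·h[1]
Solving the 2×2 linear system over states ≠ 2 gives exactly h = [78/17, 66/17, 0] (h[2] = 0 is the target).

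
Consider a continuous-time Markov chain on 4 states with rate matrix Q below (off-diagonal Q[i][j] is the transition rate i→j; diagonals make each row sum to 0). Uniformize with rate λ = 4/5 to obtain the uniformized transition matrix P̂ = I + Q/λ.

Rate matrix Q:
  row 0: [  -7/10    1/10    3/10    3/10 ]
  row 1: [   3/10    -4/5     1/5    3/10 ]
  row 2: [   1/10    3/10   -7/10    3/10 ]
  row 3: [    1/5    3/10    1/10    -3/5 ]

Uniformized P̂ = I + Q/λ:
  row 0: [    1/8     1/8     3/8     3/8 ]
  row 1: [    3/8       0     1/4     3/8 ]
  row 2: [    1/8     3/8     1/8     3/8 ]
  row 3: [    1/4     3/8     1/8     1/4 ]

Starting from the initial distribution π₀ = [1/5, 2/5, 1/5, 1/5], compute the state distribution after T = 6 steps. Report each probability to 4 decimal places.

t=0: π = [0.2000, 0.4000, 0.2000, 0.2000]
t=1: π = [0.2500, 0.1750, 0.2250, 0.3500]
t=2: π = [0.2125, 0.2469, 0.2094, 0.3313]
t=3: π = [0.2281, 0.2293, 0.2090, 0.3336]
t=4: π = [0.2240, 0.2320, 0.2107, 0.3333]
t=5: π = [0.2247, 0.2320, 0.2100, 0.3333]
t=6: π = [0.2247, 0.2318, 0.2102, 0.3333]

π = [0.2247, 0.2318, 0.2102, 0.3333]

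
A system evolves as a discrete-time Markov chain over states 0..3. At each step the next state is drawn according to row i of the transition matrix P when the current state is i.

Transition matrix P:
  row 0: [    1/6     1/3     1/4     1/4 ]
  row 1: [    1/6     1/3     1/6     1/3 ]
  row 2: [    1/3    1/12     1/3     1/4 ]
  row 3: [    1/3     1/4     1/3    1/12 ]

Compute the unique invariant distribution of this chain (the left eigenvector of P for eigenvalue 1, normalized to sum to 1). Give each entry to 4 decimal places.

π = [0.2505, 0.2462, 0.2714, 0.2319]

Balance equations π_j = Σ_i π_i·P[i][j]:
  π_0 = 1/6·π_0 + 1/6·π_1 + 1/3·π_2 + 1/3·π_3
  π_1 = 1/3·π_0 + 1/3·π_1 + 1/12·π_2 + 1/4·π_3
  π_2 = 1/4·π_0 + 1/6·π_1 + 1/3·π_2 + 1/3·π_3
  normalize: π_0 + π_1 + π_2 + π_3 = 1
Solving the linear system gives exactly π = [114/455, 16/65, 19/70, 211/910].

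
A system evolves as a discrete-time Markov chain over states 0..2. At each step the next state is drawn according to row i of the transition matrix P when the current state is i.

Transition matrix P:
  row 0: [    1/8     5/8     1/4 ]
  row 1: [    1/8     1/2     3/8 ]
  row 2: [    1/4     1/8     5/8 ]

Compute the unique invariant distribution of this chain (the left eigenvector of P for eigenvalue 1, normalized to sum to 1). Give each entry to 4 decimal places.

Balance equations π_j = Σ_i π_i·P[i][j]:
  π_0 = 1/8·π_0 + 1/8·π_1 + 1/4·π_2
  π_1 = 5/8·π_0 + 1/2·π_1 + 1/8·π_2
  normalize: π_0 + π_1 + π_2 = 1
Solving the linear system gives exactly π = [9/49, 17/49, 23/49].

π = [0.1837, 0.3469, 0.4694]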